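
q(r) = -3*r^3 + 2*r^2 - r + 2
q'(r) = -9*r^2 + 4*r - 1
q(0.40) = 1.73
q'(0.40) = -0.84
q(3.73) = -129.59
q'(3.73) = -111.30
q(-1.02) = 8.28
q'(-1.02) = -14.44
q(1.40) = -3.71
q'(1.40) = -13.04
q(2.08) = -18.42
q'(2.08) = -31.62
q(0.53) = 1.59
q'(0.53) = -1.41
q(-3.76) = 193.51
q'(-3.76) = -143.28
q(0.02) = 1.98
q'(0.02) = -0.92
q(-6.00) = 728.00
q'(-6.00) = -349.00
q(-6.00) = 728.00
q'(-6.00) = -349.00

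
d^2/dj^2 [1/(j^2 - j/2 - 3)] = 4*(4*j^2 - 2*j - (4*j - 1)^2 - 12)/(-2*j^2 + j + 6)^3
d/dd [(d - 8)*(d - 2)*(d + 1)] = 3*d^2 - 18*d + 6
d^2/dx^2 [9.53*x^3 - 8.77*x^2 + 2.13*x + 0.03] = 57.18*x - 17.54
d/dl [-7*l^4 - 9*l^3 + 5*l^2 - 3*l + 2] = -28*l^3 - 27*l^2 + 10*l - 3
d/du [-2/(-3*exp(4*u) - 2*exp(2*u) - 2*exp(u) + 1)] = (-24*exp(3*u) - 8*exp(u) - 4)*exp(u)/(3*exp(4*u) + 2*exp(2*u) + 2*exp(u) - 1)^2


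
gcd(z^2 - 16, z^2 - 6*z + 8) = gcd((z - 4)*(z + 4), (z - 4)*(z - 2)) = z - 4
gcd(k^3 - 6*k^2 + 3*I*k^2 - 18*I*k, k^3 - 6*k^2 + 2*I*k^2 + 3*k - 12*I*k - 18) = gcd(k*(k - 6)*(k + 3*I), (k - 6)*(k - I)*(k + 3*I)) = k^2 + k*(-6 + 3*I) - 18*I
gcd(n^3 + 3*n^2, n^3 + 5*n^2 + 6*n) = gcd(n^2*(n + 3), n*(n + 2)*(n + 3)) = n^2 + 3*n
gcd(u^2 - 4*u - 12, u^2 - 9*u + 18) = u - 6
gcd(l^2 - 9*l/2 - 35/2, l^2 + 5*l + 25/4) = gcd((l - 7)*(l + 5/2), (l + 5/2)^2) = l + 5/2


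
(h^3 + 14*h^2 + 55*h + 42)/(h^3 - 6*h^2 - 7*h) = (h^2 + 13*h + 42)/(h*(h - 7))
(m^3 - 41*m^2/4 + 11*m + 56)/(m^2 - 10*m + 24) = (m^2 - 25*m/4 - 14)/(m - 6)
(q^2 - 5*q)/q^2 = (q - 5)/q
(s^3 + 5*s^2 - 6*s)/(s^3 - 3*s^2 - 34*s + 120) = s*(s - 1)/(s^2 - 9*s + 20)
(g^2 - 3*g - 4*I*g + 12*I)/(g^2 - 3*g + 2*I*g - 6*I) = (g - 4*I)/(g + 2*I)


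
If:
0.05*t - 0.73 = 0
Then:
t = 14.60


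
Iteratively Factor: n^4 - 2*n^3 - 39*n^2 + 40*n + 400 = (n + 4)*(n^3 - 6*n^2 - 15*n + 100) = (n - 5)*(n + 4)*(n^2 - n - 20) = (n - 5)^2*(n + 4)*(n + 4)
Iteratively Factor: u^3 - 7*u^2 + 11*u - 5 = (u - 1)*(u^2 - 6*u + 5) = (u - 1)^2*(u - 5)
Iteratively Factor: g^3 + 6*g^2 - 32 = (g - 2)*(g^2 + 8*g + 16) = (g - 2)*(g + 4)*(g + 4)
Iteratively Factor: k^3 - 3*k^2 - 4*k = (k - 4)*(k^2 + k) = (k - 4)*(k + 1)*(k)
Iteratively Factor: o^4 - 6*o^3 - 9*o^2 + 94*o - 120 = (o + 4)*(o^3 - 10*o^2 + 31*o - 30) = (o - 5)*(o + 4)*(o^2 - 5*o + 6) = (o - 5)*(o - 2)*(o + 4)*(o - 3)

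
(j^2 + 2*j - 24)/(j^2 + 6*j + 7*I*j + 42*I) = (j - 4)/(j + 7*I)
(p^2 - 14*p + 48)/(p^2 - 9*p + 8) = (p - 6)/(p - 1)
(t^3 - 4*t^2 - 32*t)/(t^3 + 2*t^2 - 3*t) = (t^2 - 4*t - 32)/(t^2 + 2*t - 3)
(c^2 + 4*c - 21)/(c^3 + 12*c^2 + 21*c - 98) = (c - 3)/(c^2 + 5*c - 14)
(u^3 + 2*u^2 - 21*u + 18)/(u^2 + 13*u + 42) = (u^2 - 4*u + 3)/(u + 7)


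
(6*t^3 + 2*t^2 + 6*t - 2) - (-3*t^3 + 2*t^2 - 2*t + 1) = 9*t^3 + 8*t - 3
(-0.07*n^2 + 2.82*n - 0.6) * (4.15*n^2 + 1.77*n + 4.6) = -0.2905*n^4 + 11.5791*n^3 + 2.1794*n^2 + 11.91*n - 2.76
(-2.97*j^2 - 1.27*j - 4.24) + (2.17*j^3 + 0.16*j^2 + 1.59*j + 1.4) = 2.17*j^3 - 2.81*j^2 + 0.32*j - 2.84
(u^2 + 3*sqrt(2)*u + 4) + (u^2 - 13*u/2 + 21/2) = 2*u^2 - 13*u/2 + 3*sqrt(2)*u + 29/2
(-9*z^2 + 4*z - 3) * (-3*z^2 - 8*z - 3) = 27*z^4 + 60*z^3 + 4*z^2 + 12*z + 9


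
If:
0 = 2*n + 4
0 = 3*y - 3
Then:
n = -2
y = 1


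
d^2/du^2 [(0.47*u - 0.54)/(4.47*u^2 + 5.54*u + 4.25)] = ((0.47*u - 0.54)*(8.94*u + 5.54)*(17.88*u + 11.08) - (12.6054*u + 0.379999999999999)*(4.47*u^2 + 5.54*u + 4.25))/(4.47*u^2 + 5.54*u + 4.25)^3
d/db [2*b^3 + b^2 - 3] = 2*b*(3*b + 1)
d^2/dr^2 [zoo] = 0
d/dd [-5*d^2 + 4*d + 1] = 4 - 10*d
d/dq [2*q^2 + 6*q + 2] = 4*q + 6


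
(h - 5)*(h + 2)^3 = h^4 + h^3 - 18*h^2 - 52*h - 40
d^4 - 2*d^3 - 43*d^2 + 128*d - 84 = (d - 6)*(d - 2)*(d - 1)*(d + 7)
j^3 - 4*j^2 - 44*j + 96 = (j - 8)*(j - 2)*(j + 6)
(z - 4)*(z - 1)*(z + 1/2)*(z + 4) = z^4 - z^3/2 - 33*z^2/2 + 8*z + 8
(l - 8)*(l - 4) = l^2 - 12*l + 32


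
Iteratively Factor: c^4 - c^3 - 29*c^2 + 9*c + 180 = (c - 3)*(c^3 + 2*c^2 - 23*c - 60) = (c - 3)*(c + 4)*(c^2 - 2*c - 15) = (c - 5)*(c - 3)*(c + 4)*(c + 3)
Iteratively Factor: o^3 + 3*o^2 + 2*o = (o + 1)*(o^2 + 2*o) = o*(o + 1)*(o + 2)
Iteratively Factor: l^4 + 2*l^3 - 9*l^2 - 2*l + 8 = (l + 1)*(l^3 + l^2 - 10*l + 8) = (l - 1)*(l + 1)*(l^2 + 2*l - 8) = (l - 1)*(l + 1)*(l + 4)*(l - 2)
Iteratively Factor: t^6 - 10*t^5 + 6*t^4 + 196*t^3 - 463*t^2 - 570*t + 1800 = (t + 4)*(t^5 - 14*t^4 + 62*t^3 - 52*t^2 - 255*t + 450) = (t - 5)*(t + 4)*(t^4 - 9*t^3 + 17*t^2 + 33*t - 90) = (t - 5)*(t - 3)*(t + 4)*(t^3 - 6*t^2 - t + 30) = (t - 5)*(t - 3)*(t + 2)*(t + 4)*(t^2 - 8*t + 15) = (t - 5)*(t - 3)^2*(t + 2)*(t + 4)*(t - 5)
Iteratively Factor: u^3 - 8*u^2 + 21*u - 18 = (u - 2)*(u^2 - 6*u + 9) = (u - 3)*(u - 2)*(u - 3)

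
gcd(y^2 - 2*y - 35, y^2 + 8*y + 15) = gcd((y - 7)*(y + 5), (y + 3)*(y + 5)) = y + 5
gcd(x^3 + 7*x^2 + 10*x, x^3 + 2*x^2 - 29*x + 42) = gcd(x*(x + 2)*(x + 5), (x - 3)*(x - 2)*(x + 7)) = 1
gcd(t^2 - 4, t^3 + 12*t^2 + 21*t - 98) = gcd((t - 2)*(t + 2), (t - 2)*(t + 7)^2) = t - 2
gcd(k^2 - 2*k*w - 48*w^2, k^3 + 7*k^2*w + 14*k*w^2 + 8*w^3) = 1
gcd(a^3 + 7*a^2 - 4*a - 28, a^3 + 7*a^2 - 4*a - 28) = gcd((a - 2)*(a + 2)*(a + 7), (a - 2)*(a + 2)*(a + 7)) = a^3 + 7*a^2 - 4*a - 28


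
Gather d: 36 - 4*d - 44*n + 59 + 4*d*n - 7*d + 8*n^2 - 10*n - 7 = d*(4*n - 11) + 8*n^2 - 54*n + 88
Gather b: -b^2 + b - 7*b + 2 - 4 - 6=-b^2 - 6*b - 8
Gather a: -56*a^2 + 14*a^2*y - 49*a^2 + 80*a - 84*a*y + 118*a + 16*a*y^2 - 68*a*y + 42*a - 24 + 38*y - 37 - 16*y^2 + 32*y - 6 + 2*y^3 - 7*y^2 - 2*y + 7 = a^2*(14*y - 105) + a*(16*y^2 - 152*y + 240) + 2*y^3 - 23*y^2 + 68*y - 60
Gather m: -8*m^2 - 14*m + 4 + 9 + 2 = -8*m^2 - 14*m + 15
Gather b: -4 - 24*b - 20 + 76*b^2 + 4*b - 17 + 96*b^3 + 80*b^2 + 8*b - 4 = 96*b^3 + 156*b^2 - 12*b - 45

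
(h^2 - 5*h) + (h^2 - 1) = 2*h^2 - 5*h - 1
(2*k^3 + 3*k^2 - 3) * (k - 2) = 2*k^4 - k^3 - 6*k^2 - 3*k + 6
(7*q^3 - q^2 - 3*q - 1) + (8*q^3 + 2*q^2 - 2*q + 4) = 15*q^3 + q^2 - 5*q + 3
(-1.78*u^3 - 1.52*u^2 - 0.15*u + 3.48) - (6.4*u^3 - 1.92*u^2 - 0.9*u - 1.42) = -8.18*u^3 + 0.4*u^2 + 0.75*u + 4.9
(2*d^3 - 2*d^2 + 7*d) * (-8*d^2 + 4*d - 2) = -16*d^5 + 24*d^4 - 68*d^3 + 32*d^2 - 14*d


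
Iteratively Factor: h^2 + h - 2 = (h - 1)*(h + 2)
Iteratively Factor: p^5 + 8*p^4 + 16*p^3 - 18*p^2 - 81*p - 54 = (p + 3)*(p^4 + 5*p^3 + p^2 - 21*p - 18) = (p + 3)^2*(p^3 + 2*p^2 - 5*p - 6) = (p + 3)^3*(p^2 - p - 2) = (p + 1)*(p + 3)^3*(p - 2)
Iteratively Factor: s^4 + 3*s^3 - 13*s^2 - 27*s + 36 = (s + 3)*(s^3 - 13*s + 12) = (s + 3)*(s + 4)*(s^2 - 4*s + 3) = (s - 3)*(s + 3)*(s + 4)*(s - 1)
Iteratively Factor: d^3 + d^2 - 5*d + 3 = (d - 1)*(d^2 + 2*d - 3) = (d - 1)*(d + 3)*(d - 1)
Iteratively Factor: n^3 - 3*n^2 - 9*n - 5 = (n + 1)*(n^2 - 4*n - 5) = (n + 1)^2*(n - 5)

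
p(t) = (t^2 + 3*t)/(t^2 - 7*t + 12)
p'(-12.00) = -0.03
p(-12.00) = 0.45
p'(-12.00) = -0.03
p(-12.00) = 0.45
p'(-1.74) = -0.05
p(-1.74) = -0.08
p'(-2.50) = -0.07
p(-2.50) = -0.03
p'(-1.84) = -0.05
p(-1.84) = -0.08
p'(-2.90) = -0.07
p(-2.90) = -0.01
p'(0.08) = 0.29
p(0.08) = 0.02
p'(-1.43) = -0.03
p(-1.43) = -0.09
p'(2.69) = 170.99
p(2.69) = 37.69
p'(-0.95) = 0.01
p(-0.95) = -0.10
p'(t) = (7 - 2*t)*(t^2 + 3*t)/(t^2 - 7*t + 12)^2 + (2*t + 3)/(t^2 - 7*t + 12) = 2*(-5*t^2 + 12*t + 18)/(t^4 - 14*t^3 + 73*t^2 - 168*t + 144)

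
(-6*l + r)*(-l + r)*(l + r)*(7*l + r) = 42*l^4 - l^3*r - 43*l^2*r^2 + l*r^3 + r^4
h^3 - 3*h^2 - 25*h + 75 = (h - 5)*(h - 3)*(h + 5)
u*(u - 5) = u^2 - 5*u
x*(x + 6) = x^2 + 6*x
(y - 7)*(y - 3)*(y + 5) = y^3 - 5*y^2 - 29*y + 105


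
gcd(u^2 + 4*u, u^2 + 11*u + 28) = u + 4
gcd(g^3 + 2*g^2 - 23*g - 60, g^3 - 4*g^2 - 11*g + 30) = g^2 - 2*g - 15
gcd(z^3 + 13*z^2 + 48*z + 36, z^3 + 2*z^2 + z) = z + 1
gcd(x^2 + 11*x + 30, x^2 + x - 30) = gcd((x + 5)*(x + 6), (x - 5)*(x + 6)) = x + 6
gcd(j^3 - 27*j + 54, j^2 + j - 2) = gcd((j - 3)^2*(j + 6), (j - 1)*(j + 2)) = 1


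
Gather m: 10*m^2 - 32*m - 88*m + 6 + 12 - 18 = 10*m^2 - 120*m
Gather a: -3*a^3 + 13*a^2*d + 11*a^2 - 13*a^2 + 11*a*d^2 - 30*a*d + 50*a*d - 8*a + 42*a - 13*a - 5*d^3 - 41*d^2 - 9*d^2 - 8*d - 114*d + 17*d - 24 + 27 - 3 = -3*a^3 + a^2*(13*d - 2) + a*(11*d^2 + 20*d + 21) - 5*d^3 - 50*d^2 - 105*d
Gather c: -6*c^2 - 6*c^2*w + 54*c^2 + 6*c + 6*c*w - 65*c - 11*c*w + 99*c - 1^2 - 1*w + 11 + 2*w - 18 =c^2*(48 - 6*w) + c*(40 - 5*w) + w - 8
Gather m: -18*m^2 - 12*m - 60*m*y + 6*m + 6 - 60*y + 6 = -18*m^2 + m*(-60*y - 6) - 60*y + 12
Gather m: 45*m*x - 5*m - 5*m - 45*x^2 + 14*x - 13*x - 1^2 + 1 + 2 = m*(45*x - 10) - 45*x^2 + x + 2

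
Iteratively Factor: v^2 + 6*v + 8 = (v + 4)*(v + 2)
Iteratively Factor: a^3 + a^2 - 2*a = (a)*(a^2 + a - 2) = a*(a - 1)*(a + 2)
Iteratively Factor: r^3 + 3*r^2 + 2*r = (r)*(r^2 + 3*r + 2) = r*(r + 1)*(r + 2)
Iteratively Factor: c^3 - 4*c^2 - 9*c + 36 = (c - 3)*(c^2 - c - 12) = (c - 3)*(c + 3)*(c - 4)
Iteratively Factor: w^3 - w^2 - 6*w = (w - 3)*(w^2 + 2*w) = (w - 3)*(w + 2)*(w)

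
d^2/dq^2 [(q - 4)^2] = 2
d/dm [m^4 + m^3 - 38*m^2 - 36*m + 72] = 4*m^3 + 3*m^2 - 76*m - 36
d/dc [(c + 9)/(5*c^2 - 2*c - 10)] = (-5*c^2 - 90*c + 8)/(25*c^4 - 20*c^3 - 96*c^2 + 40*c + 100)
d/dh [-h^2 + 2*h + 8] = 2 - 2*h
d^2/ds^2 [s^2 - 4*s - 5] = 2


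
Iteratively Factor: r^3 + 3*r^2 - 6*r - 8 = (r + 4)*(r^2 - r - 2) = (r + 1)*(r + 4)*(r - 2)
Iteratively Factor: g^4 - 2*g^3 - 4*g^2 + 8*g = (g)*(g^3 - 2*g^2 - 4*g + 8) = g*(g - 2)*(g^2 - 4) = g*(g - 2)*(g + 2)*(g - 2)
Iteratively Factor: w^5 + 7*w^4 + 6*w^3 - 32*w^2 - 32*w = (w - 2)*(w^4 + 9*w^3 + 24*w^2 + 16*w) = (w - 2)*(w + 1)*(w^3 + 8*w^2 + 16*w) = w*(w - 2)*(w + 1)*(w^2 + 8*w + 16) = w*(w - 2)*(w + 1)*(w + 4)*(w + 4)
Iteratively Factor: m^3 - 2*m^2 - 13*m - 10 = (m + 2)*(m^2 - 4*m - 5) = (m - 5)*(m + 2)*(m + 1)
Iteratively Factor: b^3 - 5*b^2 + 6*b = (b)*(b^2 - 5*b + 6) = b*(b - 3)*(b - 2)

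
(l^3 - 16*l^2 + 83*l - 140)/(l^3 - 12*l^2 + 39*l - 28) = (l - 5)/(l - 1)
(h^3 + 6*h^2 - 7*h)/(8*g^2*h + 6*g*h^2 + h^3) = (h^2 + 6*h - 7)/(8*g^2 + 6*g*h + h^2)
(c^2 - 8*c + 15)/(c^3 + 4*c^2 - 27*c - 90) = (c - 3)/(c^2 + 9*c + 18)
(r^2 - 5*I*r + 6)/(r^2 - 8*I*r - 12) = (r + I)/(r - 2*I)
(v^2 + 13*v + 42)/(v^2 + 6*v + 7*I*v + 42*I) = (v + 7)/(v + 7*I)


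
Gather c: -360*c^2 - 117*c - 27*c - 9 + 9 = -360*c^2 - 144*c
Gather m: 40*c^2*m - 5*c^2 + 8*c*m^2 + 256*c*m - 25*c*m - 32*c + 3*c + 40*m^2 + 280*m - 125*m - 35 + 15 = -5*c^2 - 29*c + m^2*(8*c + 40) + m*(40*c^2 + 231*c + 155) - 20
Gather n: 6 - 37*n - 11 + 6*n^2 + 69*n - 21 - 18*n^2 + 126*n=-12*n^2 + 158*n - 26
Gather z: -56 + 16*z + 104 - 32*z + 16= 64 - 16*z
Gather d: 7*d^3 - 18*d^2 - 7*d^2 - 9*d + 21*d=7*d^3 - 25*d^2 + 12*d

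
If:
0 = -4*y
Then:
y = 0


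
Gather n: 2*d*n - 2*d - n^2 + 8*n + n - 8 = -2*d - n^2 + n*(2*d + 9) - 8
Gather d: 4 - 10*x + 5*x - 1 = 3 - 5*x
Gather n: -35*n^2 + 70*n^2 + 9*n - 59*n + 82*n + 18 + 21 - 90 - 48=35*n^2 + 32*n - 99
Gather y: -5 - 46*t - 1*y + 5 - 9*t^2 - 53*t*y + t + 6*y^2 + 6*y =-9*t^2 - 45*t + 6*y^2 + y*(5 - 53*t)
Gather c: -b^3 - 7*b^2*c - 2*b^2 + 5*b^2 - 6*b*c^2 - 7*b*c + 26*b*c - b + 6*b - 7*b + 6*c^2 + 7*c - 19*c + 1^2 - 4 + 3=-b^3 + 3*b^2 - 2*b + c^2*(6 - 6*b) + c*(-7*b^2 + 19*b - 12)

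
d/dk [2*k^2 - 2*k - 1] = 4*k - 2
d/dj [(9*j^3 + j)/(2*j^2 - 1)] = (18*j^4 - 29*j^2 - 1)/(4*j^4 - 4*j^2 + 1)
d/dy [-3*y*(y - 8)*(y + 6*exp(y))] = -18*y^2*exp(y) - 9*y^2 + 108*y*exp(y) + 48*y + 144*exp(y)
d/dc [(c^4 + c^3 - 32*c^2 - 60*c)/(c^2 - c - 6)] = 2*(c^3 - 5*c^2 + 3*c + 45)/(c^2 - 6*c + 9)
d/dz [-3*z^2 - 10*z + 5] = -6*z - 10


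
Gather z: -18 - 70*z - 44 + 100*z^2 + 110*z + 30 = 100*z^2 + 40*z - 32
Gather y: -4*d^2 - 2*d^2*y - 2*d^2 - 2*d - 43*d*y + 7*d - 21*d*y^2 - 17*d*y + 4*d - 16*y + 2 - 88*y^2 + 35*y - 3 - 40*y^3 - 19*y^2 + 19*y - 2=-6*d^2 + 9*d - 40*y^3 + y^2*(-21*d - 107) + y*(-2*d^2 - 60*d + 38) - 3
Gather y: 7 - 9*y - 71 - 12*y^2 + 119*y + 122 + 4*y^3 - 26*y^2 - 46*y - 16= 4*y^3 - 38*y^2 + 64*y + 42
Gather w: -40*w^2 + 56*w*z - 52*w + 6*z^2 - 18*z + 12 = -40*w^2 + w*(56*z - 52) + 6*z^2 - 18*z + 12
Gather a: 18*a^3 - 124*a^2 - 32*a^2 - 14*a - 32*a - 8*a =18*a^3 - 156*a^2 - 54*a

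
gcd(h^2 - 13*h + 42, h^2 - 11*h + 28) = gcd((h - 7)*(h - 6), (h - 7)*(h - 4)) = h - 7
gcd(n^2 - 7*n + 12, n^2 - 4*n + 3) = n - 3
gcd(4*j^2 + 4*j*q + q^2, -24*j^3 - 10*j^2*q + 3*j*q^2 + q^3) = 2*j + q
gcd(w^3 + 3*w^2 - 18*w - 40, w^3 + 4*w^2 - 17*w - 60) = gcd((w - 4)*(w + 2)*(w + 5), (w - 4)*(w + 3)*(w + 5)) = w^2 + w - 20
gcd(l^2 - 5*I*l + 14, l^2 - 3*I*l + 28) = l - 7*I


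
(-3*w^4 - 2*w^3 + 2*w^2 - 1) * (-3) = 9*w^4 + 6*w^3 - 6*w^2 + 3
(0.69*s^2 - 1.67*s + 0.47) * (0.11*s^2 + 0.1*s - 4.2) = 0.0759*s^4 - 0.1147*s^3 - 3.0133*s^2 + 7.061*s - 1.974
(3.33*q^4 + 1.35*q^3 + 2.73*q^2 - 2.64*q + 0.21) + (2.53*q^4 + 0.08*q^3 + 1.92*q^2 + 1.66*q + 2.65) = 5.86*q^4 + 1.43*q^3 + 4.65*q^2 - 0.98*q + 2.86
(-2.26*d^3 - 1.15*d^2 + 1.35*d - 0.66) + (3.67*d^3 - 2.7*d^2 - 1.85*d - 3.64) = 1.41*d^3 - 3.85*d^2 - 0.5*d - 4.3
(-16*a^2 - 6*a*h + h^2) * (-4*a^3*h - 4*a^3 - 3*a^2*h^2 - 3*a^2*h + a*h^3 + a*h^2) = 64*a^5*h + 64*a^5 + 72*a^4*h^2 + 72*a^4*h - 2*a^3*h^3 - 2*a^3*h^2 - 9*a^2*h^4 - 9*a^2*h^3 + a*h^5 + a*h^4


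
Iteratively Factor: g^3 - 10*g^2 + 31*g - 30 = (g - 2)*(g^2 - 8*g + 15) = (g - 5)*(g - 2)*(g - 3)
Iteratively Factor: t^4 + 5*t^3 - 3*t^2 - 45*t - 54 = (t - 3)*(t^3 + 8*t^2 + 21*t + 18) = (t - 3)*(t + 3)*(t^2 + 5*t + 6) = (t - 3)*(t + 2)*(t + 3)*(t + 3)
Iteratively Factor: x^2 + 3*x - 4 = (x - 1)*(x + 4)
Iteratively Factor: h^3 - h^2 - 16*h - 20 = (h + 2)*(h^2 - 3*h - 10) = (h - 5)*(h + 2)*(h + 2)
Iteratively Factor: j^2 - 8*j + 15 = (j - 3)*(j - 5)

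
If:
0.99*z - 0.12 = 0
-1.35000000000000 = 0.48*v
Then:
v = -2.81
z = 0.12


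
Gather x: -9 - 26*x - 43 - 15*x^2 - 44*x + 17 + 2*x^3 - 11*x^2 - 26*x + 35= 2*x^3 - 26*x^2 - 96*x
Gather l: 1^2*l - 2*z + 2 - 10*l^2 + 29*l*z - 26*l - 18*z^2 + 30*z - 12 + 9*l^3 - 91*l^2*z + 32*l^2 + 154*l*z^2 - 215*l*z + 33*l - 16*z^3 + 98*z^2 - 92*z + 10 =9*l^3 + l^2*(22 - 91*z) + l*(154*z^2 - 186*z + 8) - 16*z^3 + 80*z^2 - 64*z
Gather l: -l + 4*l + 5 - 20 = 3*l - 15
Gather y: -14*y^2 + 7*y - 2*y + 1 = -14*y^2 + 5*y + 1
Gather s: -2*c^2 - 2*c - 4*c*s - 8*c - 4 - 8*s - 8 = -2*c^2 - 10*c + s*(-4*c - 8) - 12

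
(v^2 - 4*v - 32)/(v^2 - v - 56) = (v + 4)/(v + 7)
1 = 1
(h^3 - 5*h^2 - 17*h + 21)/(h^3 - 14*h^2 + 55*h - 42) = (h + 3)/(h - 6)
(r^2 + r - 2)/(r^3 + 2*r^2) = (r - 1)/r^2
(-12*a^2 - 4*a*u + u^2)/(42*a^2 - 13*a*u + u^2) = (2*a + u)/(-7*a + u)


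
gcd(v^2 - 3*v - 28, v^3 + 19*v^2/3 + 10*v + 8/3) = v + 4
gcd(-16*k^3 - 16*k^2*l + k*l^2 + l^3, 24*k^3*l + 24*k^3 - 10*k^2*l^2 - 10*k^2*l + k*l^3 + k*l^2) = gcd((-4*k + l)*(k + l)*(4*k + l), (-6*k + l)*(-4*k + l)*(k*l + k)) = 4*k - l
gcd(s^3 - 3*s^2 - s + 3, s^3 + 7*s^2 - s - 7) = s^2 - 1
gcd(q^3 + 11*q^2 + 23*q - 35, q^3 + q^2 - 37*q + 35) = q^2 + 6*q - 7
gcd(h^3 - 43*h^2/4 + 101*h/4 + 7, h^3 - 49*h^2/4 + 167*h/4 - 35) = h^2 - 11*h + 28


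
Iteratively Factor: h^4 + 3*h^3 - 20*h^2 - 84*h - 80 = (h + 2)*(h^3 + h^2 - 22*h - 40) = (h + 2)^2*(h^2 - h - 20) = (h - 5)*(h + 2)^2*(h + 4)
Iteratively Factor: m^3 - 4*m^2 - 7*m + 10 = (m - 1)*(m^2 - 3*m - 10) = (m - 5)*(m - 1)*(m + 2)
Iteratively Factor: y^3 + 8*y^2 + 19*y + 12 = (y + 1)*(y^2 + 7*y + 12) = (y + 1)*(y + 3)*(y + 4)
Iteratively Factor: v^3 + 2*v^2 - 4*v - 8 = (v + 2)*(v^2 - 4) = (v + 2)^2*(v - 2)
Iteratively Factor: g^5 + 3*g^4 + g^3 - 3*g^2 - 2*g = (g + 1)*(g^4 + 2*g^3 - g^2 - 2*g) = (g + 1)^2*(g^3 + g^2 - 2*g) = g*(g + 1)^2*(g^2 + g - 2) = g*(g - 1)*(g + 1)^2*(g + 2)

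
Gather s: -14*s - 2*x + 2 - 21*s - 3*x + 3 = -35*s - 5*x + 5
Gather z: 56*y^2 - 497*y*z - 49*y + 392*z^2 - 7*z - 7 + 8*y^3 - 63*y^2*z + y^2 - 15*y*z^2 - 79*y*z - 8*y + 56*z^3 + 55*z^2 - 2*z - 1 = 8*y^3 + 57*y^2 - 57*y + 56*z^3 + z^2*(447 - 15*y) + z*(-63*y^2 - 576*y - 9) - 8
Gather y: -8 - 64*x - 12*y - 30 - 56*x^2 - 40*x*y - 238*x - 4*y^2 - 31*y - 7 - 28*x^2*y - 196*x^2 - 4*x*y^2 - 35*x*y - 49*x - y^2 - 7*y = -252*x^2 - 351*x + y^2*(-4*x - 5) + y*(-28*x^2 - 75*x - 50) - 45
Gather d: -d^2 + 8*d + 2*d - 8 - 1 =-d^2 + 10*d - 9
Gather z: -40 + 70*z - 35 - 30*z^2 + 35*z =-30*z^2 + 105*z - 75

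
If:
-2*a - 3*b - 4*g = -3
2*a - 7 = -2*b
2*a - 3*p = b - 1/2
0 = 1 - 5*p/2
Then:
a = 7/5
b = 21/10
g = -61/40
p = 2/5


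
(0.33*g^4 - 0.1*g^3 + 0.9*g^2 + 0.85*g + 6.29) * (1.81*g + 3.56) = 0.5973*g^5 + 0.9938*g^4 + 1.273*g^3 + 4.7425*g^2 + 14.4109*g + 22.3924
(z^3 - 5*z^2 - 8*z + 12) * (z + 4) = z^4 - z^3 - 28*z^2 - 20*z + 48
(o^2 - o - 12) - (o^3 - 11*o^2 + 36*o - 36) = -o^3 + 12*o^2 - 37*o + 24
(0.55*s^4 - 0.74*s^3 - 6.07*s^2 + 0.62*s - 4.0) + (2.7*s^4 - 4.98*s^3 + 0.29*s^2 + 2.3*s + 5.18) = 3.25*s^4 - 5.72*s^3 - 5.78*s^2 + 2.92*s + 1.18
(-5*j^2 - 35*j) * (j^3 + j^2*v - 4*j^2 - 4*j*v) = -5*j^5 - 5*j^4*v - 15*j^4 - 15*j^3*v + 140*j^3 + 140*j^2*v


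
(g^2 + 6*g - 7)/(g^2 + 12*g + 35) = (g - 1)/(g + 5)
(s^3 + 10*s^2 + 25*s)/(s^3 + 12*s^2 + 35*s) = (s + 5)/(s + 7)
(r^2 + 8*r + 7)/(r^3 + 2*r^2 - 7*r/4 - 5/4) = 4*(r^2 + 8*r + 7)/(4*r^3 + 8*r^2 - 7*r - 5)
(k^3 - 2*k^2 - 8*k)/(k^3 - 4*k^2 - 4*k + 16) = k/(k - 2)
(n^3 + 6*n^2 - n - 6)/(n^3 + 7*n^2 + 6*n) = (n - 1)/n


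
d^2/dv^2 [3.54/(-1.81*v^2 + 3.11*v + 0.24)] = (-23.194788*v^2 + 39.854028*v + 3.54*(3.62*v - 3.11)*(7.24*v - 6.22) + 3.075552)/(-1.81*v^2 + 3.11*v + 0.24)^3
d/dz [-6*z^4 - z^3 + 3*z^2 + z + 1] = -24*z^3 - 3*z^2 + 6*z + 1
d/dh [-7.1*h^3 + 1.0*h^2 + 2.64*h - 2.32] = -21.3*h^2 + 2.0*h + 2.64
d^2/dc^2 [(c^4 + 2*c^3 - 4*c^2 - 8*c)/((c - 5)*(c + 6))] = 2*(c^6 + 3*c^5 - 87*c^4 - 182*c^3 + 4860*c^2 + 4680*c - 3840)/(c^6 + 3*c^5 - 87*c^4 - 179*c^3 + 2610*c^2 + 2700*c - 27000)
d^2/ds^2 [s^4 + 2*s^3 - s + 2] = 12*s*(s + 1)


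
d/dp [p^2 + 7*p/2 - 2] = 2*p + 7/2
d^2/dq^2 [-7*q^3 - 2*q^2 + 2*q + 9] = -42*q - 4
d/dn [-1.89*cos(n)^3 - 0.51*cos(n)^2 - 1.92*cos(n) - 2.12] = (5.67*cos(n)^2 + 1.02*cos(n) + 1.92)*sin(n)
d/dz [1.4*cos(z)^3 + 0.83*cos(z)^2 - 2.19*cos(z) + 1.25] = (-4.2*cos(z)^2 - 1.66*cos(z) + 2.19)*sin(z)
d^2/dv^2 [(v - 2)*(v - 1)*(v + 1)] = 6*v - 4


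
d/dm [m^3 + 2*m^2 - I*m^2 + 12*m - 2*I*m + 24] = 3*m^2 + 2*m*(2 - I) + 12 - 2*I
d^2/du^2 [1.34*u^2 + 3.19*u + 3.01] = 2.68000000000000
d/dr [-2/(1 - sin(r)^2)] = -4*sin(r)/cos(r)^3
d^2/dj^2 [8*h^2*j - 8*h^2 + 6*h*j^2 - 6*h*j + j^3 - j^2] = 12*h + 6*j - 2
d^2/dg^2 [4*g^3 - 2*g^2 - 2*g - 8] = 24*g - 4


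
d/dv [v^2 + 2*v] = 2*v + 2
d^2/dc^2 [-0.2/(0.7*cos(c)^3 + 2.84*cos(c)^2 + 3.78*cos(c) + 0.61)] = (-13.82976*(-0.357142857142857*sin(c)^2 + 0.965986394557823*cos(c) + 1.0)^2*sin(c)^2 - (0.861*cos(c) + 1.136*cos(2*c) + 0.315*cos(3*c))*(0.7*cos(c)^3 + 2.84*cos(c)^2 + 3.78*cos(c) + 0.61))/(0.7*cos(c)^3 + 2.84*cos(c)^2 + 3.78*cos(c) + 0.61)^3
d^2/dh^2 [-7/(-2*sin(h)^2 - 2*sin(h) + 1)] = 14*(-8*sin(h)^4 - 6*sin(h)^3 + 6*sin(h)^2 + 11*sin(h) + 6)/(2*sin(h) - cos(2*h))^3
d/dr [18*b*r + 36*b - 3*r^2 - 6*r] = 18*b - 6*r - 6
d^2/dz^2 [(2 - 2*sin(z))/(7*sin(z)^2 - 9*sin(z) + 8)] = 2*(49*sin(z)^5 - 133*sin(z)^4 - 245*sin(z)^3 + 509*sin(z)^2 - 50*sin(z) - 94)/(7*sin(z)^2 - 9*sin(z) + 8)^3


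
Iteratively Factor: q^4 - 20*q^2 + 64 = (q + 2)*(q^3 - 2*q^2 - 16*q + 32) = (q + 2)*(q + 4)*(q^2 - 6*q + 8) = (q - 4)*(q + 2)*(q + 4)*(q - 2)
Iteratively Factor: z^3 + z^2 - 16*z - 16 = (z + 4)*(z^2 - 3*z - 4) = (z + 1)*(z + 4)*(z - 4)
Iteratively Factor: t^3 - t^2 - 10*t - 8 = (t + 2)*(t^2 - 3*t - 4) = (t - 4)*(t + 2)*(t + 1)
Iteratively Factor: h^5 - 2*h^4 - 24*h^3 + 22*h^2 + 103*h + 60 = (h - 5)*(h^4 + 3*h^3 - 9*h^2 - 23*h - 12) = (h - 5)*(h + 1)*(h^3 + 2*h^2 - 11*h - 12) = (h - 5)*(h + 1)^2*(h^2 + h - 12) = (h - 5)*(h + 1)^2*(h + 4)*(h - 3)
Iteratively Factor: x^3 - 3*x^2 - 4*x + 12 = (x + 2)*(x^2 - 5*x + 6) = (x - 3)*(x + 2)*(x - 2)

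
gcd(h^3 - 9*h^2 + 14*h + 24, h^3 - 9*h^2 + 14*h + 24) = h^3 - 9*h^2 + 14*h + 24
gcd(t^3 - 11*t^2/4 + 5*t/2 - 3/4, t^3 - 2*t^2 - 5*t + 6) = t - 1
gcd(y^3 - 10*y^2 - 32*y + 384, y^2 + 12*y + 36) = y + 6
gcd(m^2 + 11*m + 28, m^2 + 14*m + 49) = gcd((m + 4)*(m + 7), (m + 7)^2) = m + 7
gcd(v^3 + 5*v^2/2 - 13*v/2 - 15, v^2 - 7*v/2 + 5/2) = v - 5/2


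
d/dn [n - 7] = 1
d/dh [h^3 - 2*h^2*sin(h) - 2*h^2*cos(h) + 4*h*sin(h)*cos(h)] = -2*sqrt(2)*h^2*cos(h + pi/4) + 3*h^2 - 4*sqrt(2)*h*sin(h + pi/4) + 4*h*cos(2*h) + 2*sin(2*h)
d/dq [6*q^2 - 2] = 12*q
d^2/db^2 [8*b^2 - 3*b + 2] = 16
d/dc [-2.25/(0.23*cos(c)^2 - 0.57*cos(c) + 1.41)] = (1.2825 - 1.035*cos(c))*sin(c)/(0.23*cos(c)^2 - 0.57*cos(c) + 1.41)^2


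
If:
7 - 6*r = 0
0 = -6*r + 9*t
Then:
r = 7/6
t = 7/9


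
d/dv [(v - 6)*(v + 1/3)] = 2*v - 17/3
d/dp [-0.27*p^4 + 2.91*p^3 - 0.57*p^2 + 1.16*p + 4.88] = -1.08*p^3 + 8.73*p^2 - 1.14*p + 1.16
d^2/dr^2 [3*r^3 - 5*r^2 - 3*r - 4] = 18*r - 10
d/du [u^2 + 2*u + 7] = 2*u + 2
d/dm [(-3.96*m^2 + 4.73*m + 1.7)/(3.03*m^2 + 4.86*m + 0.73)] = (-33.5775*m^2 - 16.0836*m - 4.8091)/(9.1809*m^4 + 29.4516*m^3 + 28.0434*m^2 + 7.0956*m + 0.5329)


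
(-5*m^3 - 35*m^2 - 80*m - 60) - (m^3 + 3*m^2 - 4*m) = -6*m^3 - 38*m^2 - 76*m - 60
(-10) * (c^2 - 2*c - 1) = -10*c^2 + 20*c + 10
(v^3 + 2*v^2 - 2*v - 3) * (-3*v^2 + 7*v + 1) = -3*v^5 + v^4 + 21*v^3 - 3*v^2 - 23*v - 3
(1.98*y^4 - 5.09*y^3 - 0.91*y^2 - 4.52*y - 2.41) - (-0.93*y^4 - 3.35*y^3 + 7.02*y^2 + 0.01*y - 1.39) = 2.91*y^4 - 1.74*y^3 - 7.93*y^2 - 4.53*y - 1.02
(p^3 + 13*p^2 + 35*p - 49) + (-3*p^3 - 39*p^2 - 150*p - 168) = -2*p^3 - 26*p^2 - 115*p - 217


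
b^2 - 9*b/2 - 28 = (b - 8)*(b + 7/2)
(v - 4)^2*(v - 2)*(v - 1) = v^4 - 11*v^3 + 42*v^2 - 64*v + 32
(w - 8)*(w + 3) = w^2 - 5*w - 24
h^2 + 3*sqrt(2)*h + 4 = (h + sqrt(2))*(h + 2*sqrt(2))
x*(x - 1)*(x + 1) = x^3 - x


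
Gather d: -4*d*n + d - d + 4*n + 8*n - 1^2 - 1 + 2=-4*d*n + 12*n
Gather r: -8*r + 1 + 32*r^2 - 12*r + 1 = 32*r^2 - 20*r + 2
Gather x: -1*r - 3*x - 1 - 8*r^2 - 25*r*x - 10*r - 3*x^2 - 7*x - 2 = -8*r^2 - 11*r - 3*x^2 + x*(-25*r - 10) - 3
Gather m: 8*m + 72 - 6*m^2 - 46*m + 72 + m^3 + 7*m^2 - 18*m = m^3 + m^2 - 56*m + 144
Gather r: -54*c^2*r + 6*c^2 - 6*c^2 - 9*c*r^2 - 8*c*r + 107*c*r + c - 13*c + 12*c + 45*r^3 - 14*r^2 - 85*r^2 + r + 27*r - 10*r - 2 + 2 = 45*r^3 + r^2*(-9*c - 99) + r*(-54*c^2 + 99*c + 18)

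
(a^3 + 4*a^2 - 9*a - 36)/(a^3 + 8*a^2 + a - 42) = (a^2 + a - 12)/(a^2 + 5*a - 14)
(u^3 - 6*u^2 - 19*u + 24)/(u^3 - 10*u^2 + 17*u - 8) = (u + 3)/(u - 1)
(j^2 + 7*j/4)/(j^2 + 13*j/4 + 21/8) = 2*j/(2*j + 3)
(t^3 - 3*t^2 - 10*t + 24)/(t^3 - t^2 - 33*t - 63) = (t^2 - 6*t + 8)/(t^2 - 4*t - 21)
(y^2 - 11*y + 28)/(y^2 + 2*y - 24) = (y - 7)/(y + 6)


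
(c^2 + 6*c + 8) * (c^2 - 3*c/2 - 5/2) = c^4 + 9*c^3/2 - 7*c^2/2 - 27*c - 20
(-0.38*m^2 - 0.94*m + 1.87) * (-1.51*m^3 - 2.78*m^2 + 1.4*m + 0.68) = 0.5738*m^5 + 2.4758*m^4 - 0.7425*m^3 - 6.773*m^2 + 1.9788*m + 1.2716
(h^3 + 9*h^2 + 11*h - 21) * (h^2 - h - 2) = h^5 + 8*h^4 - 50*h^2 - h + 42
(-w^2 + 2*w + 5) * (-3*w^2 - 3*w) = 3*w^4 - 3*w^3 - 21*w^2 - 15*w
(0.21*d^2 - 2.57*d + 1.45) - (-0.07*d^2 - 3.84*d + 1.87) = 0.28*d^2 + 1.27*d - 0.42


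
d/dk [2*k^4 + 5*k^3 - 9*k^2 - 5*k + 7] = 8*k^3 + 15*k^2 - 18*k - 5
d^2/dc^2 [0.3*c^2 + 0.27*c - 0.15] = 0.600000000000000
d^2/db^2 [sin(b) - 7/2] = -sin(b)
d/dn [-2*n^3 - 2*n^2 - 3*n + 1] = -6*n^2 - 4*n - 3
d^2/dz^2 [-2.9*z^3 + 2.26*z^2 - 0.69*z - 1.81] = 4.52 - 17.4*z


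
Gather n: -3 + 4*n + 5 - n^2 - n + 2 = -n^2 + 3*n + 4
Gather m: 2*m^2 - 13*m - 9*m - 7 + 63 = 2*m^2 - 22*m + 56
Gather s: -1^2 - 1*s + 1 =-s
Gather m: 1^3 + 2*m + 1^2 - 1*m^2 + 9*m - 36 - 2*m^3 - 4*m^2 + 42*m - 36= -2*m^3 - 5*m^2 + 53*m - 70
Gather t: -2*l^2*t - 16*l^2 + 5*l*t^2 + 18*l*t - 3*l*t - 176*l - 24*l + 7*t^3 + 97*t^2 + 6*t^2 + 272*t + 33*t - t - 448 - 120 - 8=-16*l^2 - 200*l + 7*t^3 + t^2*(5*l + 103) + t*(-2*l^2 + 15*l + 304) - 576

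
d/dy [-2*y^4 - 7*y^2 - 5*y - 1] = -8*y^3 - 14*y - 5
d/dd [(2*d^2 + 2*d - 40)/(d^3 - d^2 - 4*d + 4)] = 2*(-d^4 - 2*d^3 + 57*d^2 - 32*d - 76)/(d^6 - 2*d^5 - 7*d^4 + 16*d^3 + 8*d^2 - 32*d + 16)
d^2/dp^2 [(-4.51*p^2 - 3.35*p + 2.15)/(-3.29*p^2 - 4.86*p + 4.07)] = (-71.7029180000002*p^3 + 222.710628*p^2 + 62.8817700000001*p + 122.800168)/(35.611289*p^6 + 157.815378*p^5 + 100.963191*p^4 - 275.669892*p^3 - 124.899753*p^2 + 241.516242*p - 67.419143)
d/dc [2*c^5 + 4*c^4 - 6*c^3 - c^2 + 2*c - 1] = 10*c^4 + 16*c^3 - 18*c^2 - 2*c + 2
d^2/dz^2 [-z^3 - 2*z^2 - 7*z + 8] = -6*z - 4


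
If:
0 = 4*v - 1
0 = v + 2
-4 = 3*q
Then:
No Solution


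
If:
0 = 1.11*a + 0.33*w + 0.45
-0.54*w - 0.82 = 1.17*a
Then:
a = 0.13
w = -1.80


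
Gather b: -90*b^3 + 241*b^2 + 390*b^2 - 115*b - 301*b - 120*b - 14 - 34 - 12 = -90*b^3 + 631*b^2 - 536*b - 60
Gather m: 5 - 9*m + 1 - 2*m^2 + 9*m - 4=2 - 2*m^2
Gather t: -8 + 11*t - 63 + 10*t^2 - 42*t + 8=10*t^2 - 31*t - 63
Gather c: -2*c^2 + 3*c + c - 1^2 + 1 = -2*c^2 + 4*c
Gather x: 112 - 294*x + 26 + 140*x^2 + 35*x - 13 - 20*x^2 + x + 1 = 120*x^2 - 258*x + 126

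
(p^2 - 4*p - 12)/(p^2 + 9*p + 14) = (p - 6)/(p + 7)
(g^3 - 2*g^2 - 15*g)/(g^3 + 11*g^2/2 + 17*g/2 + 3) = 2*g*(g - 5)/(2*g^2 + 5*g + 2)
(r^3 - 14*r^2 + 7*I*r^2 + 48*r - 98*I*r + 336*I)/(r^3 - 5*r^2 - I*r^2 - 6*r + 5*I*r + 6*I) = (r^2 + r*(-8 + 7*I) - 56*I)/(r^2 + r*(1 - I) - I)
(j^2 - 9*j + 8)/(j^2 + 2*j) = (j^2 - 9*j + 8)/(j*(j + 2))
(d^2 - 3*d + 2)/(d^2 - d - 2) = (d - 1)/(d + 1)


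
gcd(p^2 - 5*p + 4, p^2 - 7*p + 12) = p - 4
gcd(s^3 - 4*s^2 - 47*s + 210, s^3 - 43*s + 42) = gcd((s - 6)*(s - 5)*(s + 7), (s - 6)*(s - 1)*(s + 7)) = s^2 + s - 42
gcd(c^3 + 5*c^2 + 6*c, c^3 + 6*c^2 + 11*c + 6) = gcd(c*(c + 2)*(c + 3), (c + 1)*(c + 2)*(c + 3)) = c^2 + 5*c + 6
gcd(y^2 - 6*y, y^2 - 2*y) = y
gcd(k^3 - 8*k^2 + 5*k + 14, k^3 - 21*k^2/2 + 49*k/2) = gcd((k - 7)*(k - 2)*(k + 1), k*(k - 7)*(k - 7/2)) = k - 7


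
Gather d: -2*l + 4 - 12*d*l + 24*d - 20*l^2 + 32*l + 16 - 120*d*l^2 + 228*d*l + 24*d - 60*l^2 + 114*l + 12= d*(-120*l^2 + 216*l + 48) - 80*l^2 + 144*l + 32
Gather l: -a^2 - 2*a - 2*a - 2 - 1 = -a^2 - 4*a - 3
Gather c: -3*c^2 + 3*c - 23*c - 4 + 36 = -3*c^2 - 20*c + 32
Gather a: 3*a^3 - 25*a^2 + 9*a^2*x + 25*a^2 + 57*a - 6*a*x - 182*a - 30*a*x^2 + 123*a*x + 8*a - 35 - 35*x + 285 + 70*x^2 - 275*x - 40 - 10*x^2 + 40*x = 3*a^3 + 9*a^2*x + a*(-30*x^2 + 117*x - 117) + 60*x^2 - 270*x + 210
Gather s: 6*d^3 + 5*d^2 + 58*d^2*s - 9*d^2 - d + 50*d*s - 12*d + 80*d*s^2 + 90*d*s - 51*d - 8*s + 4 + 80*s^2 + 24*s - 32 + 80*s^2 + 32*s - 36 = 6*d^3 - 4*d^2 - 64*d + s^2*(80*d + 160) + s*(58*d^2 + 140*d + 48) - 64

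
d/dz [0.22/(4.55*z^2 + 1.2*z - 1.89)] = (-2.002*z - 0.264)/(4.55*z^2 + 1.2*z - 1.89)^2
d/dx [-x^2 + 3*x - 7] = 3 - 2*x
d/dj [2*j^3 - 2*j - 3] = 6*j^2 - 2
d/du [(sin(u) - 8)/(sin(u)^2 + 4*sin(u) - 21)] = (16*sin(u) + cos(u)^2 + 10)*cos(u)/(sin(u)^2 + 4*sin(u) - 21)^2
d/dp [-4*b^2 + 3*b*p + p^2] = 3*b + 2*p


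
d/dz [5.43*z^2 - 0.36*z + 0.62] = 10.86*z - 0.36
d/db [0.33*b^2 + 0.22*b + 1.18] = 0.66*b + 0.22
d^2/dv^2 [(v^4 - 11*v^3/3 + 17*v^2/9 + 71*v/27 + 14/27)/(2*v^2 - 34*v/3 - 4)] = (v^3 - 18*v^2 + 108*v - 1108/9)/(v^3 - 18*v^2 + 108*v - 216)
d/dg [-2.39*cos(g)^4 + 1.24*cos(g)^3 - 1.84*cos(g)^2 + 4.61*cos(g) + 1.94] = (9.56*cos(g)^3 - 3.72*cos(g)^2 + 3.68*cos(g) - 4.61)*sin(g)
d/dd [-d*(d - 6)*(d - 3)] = -3*d^2 + 18*d - 18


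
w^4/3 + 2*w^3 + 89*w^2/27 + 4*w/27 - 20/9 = (w/3 + 1)*(w - 2/3)*(w + 5/3)*(w + 2)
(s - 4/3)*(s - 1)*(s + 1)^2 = s^4 - s^3/3 - 7*s^2/3 + s/3 + 4/3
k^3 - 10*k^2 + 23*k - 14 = (k - 7)*(k - 2)*(k - 1)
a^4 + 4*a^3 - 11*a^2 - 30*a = a*(a - 3)*(a + 2)*(a + 5)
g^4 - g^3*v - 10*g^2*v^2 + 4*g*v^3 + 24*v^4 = (g - 3*v)*(g - 2*v)*(g + 2*v)^2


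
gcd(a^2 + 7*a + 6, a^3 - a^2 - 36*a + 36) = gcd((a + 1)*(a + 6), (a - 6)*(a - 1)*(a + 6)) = a + 6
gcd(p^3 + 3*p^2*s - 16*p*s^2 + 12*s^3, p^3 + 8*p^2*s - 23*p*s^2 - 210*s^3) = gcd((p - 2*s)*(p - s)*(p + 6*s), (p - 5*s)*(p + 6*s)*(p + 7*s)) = p + 6*s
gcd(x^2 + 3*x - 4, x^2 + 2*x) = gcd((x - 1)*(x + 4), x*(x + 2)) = 1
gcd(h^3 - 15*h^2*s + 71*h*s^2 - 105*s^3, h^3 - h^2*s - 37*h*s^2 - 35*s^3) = -h + 7*s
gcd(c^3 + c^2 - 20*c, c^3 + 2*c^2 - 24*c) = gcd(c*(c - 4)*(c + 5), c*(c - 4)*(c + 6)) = c^2 - 4*c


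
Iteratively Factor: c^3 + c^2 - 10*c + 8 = (c - 1)*(c^2 + 2*c - 8) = (c - 1)*(c + 4)*(c - 2)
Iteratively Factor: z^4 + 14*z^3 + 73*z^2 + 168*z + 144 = (z + 3)*(z^3 + 11*z^2 + 40*z + 48) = (z + 3)*(z + 4)*(z^2 + 7*z + 12) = (z + 3)*(z + 4)^2*(z + 3)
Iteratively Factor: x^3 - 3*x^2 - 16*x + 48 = (x - 4)*(x^2 + x - 12) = (x - 4)*(x - 3)*(x + 4)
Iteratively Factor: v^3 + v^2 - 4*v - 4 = (v - 2)*(v^2 + 3*v + 2) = (v - 2)*(v + 1)*(v + 2)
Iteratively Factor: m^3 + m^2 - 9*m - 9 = (m - 3)*(m^2 + 4*m + 3) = (m - 3)*(m + 3)*(m + 1)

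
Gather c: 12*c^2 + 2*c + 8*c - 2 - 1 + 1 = 12*c^2 + 10*c - 2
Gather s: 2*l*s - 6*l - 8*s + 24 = -6*l + s*(2*l - 8) + 24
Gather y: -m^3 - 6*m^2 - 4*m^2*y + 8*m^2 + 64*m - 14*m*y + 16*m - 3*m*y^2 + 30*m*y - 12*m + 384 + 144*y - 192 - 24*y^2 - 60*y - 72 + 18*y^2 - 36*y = -m^3 + 2*m^2 + 68*m + y^2*(-3*m - 6) + y*(-4*m^2 + 16*m + 48) + 120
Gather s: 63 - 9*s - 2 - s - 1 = 60 - 10*s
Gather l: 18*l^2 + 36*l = 18*l^2 + 36*l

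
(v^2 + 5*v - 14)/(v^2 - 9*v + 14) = (v + 7)/(v - 7)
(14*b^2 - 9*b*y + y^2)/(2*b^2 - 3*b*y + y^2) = (-7*b + y)/(-b + y)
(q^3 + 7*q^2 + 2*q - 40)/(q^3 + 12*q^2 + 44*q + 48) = (q^2 + 3*q - 10)/(q^2 + 8*q + 12)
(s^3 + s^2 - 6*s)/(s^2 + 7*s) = (s^2 + s - 6)/(s + 7)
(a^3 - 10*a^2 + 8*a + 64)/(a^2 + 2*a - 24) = (a^2 - 6*a - 16)/(a + 6)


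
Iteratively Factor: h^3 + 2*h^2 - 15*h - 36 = (h - 4)*(h^2 + 6*h + 9) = (h - 4)*(h + 3)*(h + 3)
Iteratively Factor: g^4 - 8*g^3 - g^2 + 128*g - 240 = (g - 5)*(g^3 - 3*g^2 - 16*g + 48) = (g - 5)*(g - 4)*(g^2 + g - 12) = (g - 5)*(g - 4)*(g - 3)*(g + 4)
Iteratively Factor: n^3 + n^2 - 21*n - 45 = (n + 3)*(n^2 - 2*n - 15) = (n - 5)*(n + 3)*(n + 3)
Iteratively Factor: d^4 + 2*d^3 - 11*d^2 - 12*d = (d)*(d^3 + 2*d^2 - 11*d - 12) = d*(d + 1)*(d^2 + d - 12) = d*(d - 3)*(d + 1)*(d + 4)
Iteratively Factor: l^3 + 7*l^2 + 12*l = (l + 4)*(l^2 + 3*l) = (l + 3)*(l + 4)*(l)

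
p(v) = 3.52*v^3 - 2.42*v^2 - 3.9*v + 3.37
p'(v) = 10.56*v^2 - 4.84*v - 3.9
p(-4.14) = -271.73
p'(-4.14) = 197.13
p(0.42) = 1.57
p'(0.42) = -4.07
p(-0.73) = 3.56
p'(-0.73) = 5.26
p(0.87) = 0.46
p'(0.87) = -0.12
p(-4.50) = -348.84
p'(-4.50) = 231.72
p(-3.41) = -151.05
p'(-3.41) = 135.40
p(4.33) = 226.87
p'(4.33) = 173.13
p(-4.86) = -438.90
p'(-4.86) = 269.05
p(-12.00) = -6380.87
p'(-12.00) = 1574.82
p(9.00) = 2338.33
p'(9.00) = 807.90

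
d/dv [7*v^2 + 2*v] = 14*v + 2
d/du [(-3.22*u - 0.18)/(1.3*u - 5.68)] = (24.08068*u - 105.214048)/(1.3*u - 5.68)^3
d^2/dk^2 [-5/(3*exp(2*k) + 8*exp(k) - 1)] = 20*((3*exp(k) + 2)*(3*exp(2*k) + 8*exp(k) - 1) - 2*(3*exp(k) + 4)^2*exp(k))*exp(k)/(3*exp(2*k) + 8*exp(k) - 1)^3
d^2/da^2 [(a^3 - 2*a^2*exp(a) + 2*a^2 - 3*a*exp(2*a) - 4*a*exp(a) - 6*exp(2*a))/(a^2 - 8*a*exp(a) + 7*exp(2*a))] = (6*a^6 + 8*a^5*exp(a) + 12*a^5 - 12*a^4*exp(2*a) - 136*a^4*exp(a) - 24*a^4 - 24*a^3*exp(3*a) + 480*a^3*exp(2*a) + 44*a^3*exp(a) + 24*a^3 - 266*a^2*exp(4*a) - 888*a^2*exp(3*a) - 204*a^2*exp(2*a) - 120*a^2*exp(a) + 532*a*exp(4*a) + 516*a*exp(3*a) + 456*a*exp(2*a) + 532*exp(4*a) - 936*exp(3*a))*exp(a)/(a^6 - 24*a^5*exp(a) + 213*a^4*exp(2*a) - 848*a^3*exp(3*a) + 1491*a^2*exp(4*a) - 1176*a*exp(5*a) + 343*exp(6*a))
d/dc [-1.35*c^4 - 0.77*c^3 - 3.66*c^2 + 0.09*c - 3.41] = -5.4*c^3 - 2.31*c^2 - 7.32*c + 0.09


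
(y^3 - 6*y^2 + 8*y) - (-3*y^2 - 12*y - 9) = y^3 - 3*y^2 + 20*y + 9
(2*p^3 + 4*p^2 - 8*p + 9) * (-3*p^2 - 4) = -6*p^5 - 12*p^4 + 16*p^3 - 43*p^2 + 32*p - 36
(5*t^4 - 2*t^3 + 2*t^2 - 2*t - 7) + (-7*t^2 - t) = 5*t^4 - 2*t^3 - 5*t^2 - 3*t - 7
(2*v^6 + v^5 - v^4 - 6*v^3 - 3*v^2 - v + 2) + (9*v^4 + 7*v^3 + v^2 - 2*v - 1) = 2*v^6 + v^5 + 8*v^4 + v^3 - 2*v^2 - 3*v + 1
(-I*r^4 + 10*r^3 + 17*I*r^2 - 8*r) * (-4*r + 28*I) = 4*I*r^5 - 12*r^4 + 212*I*r^3 - 444*r^2 - 224*I*r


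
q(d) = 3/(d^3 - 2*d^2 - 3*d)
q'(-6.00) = -0.00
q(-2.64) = -0.12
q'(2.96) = -156.18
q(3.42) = 0.47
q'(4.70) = -0.06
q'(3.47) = -1.09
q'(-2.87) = -0.10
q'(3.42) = -1.37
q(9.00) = 0.01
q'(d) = 3*(-3*d^2 + 4*d + 3)/(d^3 - 2*d^2 - 3*d)^2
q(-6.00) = -0.01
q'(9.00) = 0.00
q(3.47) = 0.41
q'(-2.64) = -0.14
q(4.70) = 0.07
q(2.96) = -6.40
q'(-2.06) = -0.44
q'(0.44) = 4.77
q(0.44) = -1.85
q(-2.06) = -0.27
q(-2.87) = -0.10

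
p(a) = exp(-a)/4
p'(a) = -exp(-a)/4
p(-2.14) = 2.12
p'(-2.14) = -2.12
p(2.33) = 0.02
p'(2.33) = -0.02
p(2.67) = 0.02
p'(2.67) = -0.02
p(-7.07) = 294.04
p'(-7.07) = -294.04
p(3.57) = 0.01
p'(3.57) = -0.01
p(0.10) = 0.23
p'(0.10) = -0.23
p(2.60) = 0.02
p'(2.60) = -0.02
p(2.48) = 0.02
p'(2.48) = -0.02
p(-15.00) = 817254.34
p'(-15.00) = -817254.34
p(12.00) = 0.00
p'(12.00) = 0.00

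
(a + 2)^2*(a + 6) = a^3 + 10*a^2 + 28*a + 24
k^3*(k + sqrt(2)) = k^4 + sqrt(2)*k^3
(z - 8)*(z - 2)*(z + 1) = z^3 - 9*z^2 + 6*z + 16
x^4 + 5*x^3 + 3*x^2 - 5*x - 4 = (x - 1)*(x + 1)^2*(x + 4)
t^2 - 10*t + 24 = (t - 6)*(t - 4)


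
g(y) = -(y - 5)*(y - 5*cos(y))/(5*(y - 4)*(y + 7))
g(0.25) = 0.16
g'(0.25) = -0.09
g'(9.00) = -0.03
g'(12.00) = 0.02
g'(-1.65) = 0.17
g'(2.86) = -0.18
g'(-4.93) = -0.94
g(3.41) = -0.43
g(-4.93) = 0.65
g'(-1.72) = 0.17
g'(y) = -(y - 5)*(5*sin(y) + 1)/(5*(y - 4)*(y + 7)) + (y - 5)*(y - 5*cos(y))/(5*(y - 4)*(y + 7)^2) + (y - 5)*(y - 5*cos(y))/(5*(y - 4)^2*(y + 7)) - (y - 5*cos(y))/(5*(y - 4)*(y + 7)) = ((y - 5)*(y - 4)*(y - 5*cos(y)) + (y - 5)*(y + 7)*(y - 5*cos(y)) + (y - 4)*(y + 7)*(-y + (5 - y)*(5*sin(y) + 1) + 5*cos(y)))/(5*(y - 4)^2*(y + 7)^2)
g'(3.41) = -0.40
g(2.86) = -0.29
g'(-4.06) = -0.41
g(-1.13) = 0.13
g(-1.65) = 0.06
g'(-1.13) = 0.12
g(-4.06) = 0.08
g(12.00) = -0.07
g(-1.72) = 0.04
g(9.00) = -0.14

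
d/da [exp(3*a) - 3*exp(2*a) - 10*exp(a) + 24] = (3*exp(2*a) - 6*exp(a) - 10)*exp(a)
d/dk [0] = 0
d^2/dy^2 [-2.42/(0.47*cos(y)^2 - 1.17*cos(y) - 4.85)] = (-2.138312*(1 - cos(y)^2)^2 + 3.992274*cos(y)^3 - 26.447454*cos(y)^2 + 5.747742*cos(y) + 19.796568)/(-0.47*cos(y)^2 + 1.17*cos(y) + 4.85)^3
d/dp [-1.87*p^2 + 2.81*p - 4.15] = 2.81 - 3.74*p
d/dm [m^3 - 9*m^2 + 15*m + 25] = 3*m^2 - 18*m + 15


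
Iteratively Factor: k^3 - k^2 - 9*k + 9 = (k - 1)*(k^2 - 9) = (k - 3)*(k - 1)*(k + 3)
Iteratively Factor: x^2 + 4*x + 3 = (x + 3)*(x + 1)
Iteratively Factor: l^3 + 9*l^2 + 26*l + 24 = (l + 2)*(l^2 + 7*l + 12) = (l + 2)*(l + 4)*(l + 3)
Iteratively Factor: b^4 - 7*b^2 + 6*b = (b + 3)*(b^3 - 3*b^2 + 2*b) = b*(b + 3)*(b^2 - 3*b + 2) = b*(b - 1)*(b + 3)*(b - 2)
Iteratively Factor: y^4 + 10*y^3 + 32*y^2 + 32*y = (y)*(y^3 + 10*y^2 + 32*y + 32) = y*(y + 4)*(y^2 + 6*y + 8) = y*(y + 2)*(y + 4)*(y + 4)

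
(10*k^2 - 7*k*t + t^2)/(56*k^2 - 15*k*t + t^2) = (10*k^2 - 7*k*t + t^2)/(56*k^2 - 15*k*t + t^2)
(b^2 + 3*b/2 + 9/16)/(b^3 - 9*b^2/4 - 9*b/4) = (b + 3/4)/(b*(b - 3))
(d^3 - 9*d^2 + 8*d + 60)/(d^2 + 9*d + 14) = (d^2 - 11*d + 30)/(d + 7)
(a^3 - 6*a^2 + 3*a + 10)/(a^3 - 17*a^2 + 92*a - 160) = (a^2 - a - 2)/(a^2 - 12*a + 32)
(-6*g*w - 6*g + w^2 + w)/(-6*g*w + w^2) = (w + 1)/w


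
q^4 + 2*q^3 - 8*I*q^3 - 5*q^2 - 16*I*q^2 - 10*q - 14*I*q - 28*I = (q + 2)*(q - 7*I)*(q - 2*I)*(q + I)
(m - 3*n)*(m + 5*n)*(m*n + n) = m^3*n + 2*m^2*n^2 + m^2*n - 15*m*n^3 + 2*m*n^2 - 15*n^3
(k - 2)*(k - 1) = k^2 - 3*k + 2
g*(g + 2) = g^2 + 2*g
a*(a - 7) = a^2 - 7*a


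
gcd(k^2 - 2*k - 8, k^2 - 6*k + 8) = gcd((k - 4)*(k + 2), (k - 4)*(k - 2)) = k - 4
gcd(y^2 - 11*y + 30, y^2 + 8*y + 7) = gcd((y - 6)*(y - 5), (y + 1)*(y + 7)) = 1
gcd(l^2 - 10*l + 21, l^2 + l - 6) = 1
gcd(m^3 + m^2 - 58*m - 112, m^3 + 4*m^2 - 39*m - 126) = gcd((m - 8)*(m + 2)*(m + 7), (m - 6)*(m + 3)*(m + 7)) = m + 7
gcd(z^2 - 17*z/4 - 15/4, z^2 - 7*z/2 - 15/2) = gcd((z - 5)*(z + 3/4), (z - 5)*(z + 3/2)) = z - 5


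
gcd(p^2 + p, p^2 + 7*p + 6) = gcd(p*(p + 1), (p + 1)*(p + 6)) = p + 1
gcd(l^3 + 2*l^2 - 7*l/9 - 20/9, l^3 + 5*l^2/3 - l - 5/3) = l^2 + 2*l/3 - 5/3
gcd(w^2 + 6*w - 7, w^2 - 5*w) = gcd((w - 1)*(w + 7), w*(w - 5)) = 1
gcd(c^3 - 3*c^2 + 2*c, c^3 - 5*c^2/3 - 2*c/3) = c^2 - 2*c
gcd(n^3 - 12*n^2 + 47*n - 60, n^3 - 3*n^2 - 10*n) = n - 5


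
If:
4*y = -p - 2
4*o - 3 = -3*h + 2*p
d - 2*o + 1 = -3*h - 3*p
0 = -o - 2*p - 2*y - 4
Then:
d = 56*y + 6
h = -32*y/3 - 1/3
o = 6*y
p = -4*y - 2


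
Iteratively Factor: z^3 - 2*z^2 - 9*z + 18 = (z + 3)*(z^2 - 5*z + 6) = (z - 2)*(z + 3)*(z - 3)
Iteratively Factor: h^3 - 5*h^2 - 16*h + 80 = (h - 4)*(h^2 - h - 20) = (h - 4)*(h + 4)*(h - 5)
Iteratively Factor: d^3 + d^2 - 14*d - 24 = (d - 4)*(d^2 + 5*d + 6) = (d - 4)*(d + 2)*(d + 3)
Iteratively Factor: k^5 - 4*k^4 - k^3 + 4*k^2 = (k)*(k^4 - 4*k^3 - k^2 + 4*k) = k*(k - 4)*(k^3 - k) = k^2*(k - 4)*(k^2 - 1) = k^2*(k - 4)*(k - 1)*(k + 1)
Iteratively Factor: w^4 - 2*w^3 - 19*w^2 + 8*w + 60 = (w - 5)*(w^3 + 3*w^2 - 4*w - 12) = (w - 5)*(w + 2)*(w^2 + w - 6) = (w - 5)*(w - 2)*(w + 2)*(w + 3)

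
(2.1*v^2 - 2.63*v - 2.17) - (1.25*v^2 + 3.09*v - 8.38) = 0.85*v^2 - 5.72*v + 6.21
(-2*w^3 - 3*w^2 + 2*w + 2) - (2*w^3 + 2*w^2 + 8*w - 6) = -4*w^3 - 5*w^2 - 6*w + 8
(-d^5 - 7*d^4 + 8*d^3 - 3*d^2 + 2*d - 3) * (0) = 0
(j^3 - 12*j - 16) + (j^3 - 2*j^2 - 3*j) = 2*j^3 - 2*j^2 - 15*j - 16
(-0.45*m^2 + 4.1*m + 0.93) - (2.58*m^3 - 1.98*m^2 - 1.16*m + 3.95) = -2.58*m^3 + 1.53*m^2 + 5.26*m - 3.02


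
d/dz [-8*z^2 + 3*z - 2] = 3 - 16*z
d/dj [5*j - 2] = 5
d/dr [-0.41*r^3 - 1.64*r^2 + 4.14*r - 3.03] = -1.23*r^2 - 3.28*r + 4.14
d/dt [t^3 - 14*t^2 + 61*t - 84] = 3*t^2 - 28*t + 61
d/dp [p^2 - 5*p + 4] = 2*p - 5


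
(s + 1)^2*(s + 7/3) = s^3 + 13*s^2/3 + 17*s/3 + 7/3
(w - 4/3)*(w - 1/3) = w^2 - 5*w/3 + 4/9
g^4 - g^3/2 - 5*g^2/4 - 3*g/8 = g*(g - 3/2)*(g + 1/2)^2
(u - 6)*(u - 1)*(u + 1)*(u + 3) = u^4 - 3*u^3 - 19*u^2 + 3*u + 18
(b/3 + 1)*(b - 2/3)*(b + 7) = b^3/3 + 28*b^2/9 + 43*b/9 - 14/3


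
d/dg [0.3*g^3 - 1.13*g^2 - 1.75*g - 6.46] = 0.9*g^2 - 2.26*g - 1.75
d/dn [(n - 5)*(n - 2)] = 2*n - 7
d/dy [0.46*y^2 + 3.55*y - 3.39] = 0.92*y + 3.55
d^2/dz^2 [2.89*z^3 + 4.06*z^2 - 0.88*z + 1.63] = 17.34*z + 8.12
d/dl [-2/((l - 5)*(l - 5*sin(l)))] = 2*(l + (1 - 5*cos(l))*(l - 5) - 5*sin(l))/((l - 5)^2*(l - 5*sin(l))^2)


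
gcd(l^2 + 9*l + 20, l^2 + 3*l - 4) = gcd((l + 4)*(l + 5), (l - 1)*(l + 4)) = l + 4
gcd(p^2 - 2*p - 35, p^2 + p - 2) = 1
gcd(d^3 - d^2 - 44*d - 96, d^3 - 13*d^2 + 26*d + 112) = d - 8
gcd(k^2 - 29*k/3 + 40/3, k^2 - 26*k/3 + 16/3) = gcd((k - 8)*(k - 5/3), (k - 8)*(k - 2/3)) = k - 8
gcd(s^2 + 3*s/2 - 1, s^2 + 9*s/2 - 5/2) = s - 1/2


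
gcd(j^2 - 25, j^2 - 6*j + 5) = j - 5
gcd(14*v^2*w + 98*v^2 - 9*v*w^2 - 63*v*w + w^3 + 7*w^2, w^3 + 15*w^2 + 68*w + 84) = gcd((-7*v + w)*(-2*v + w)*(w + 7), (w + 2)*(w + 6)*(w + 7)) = w + 7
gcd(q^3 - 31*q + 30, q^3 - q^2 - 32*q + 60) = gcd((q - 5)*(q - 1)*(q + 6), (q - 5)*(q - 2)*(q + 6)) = q^2 + q - 30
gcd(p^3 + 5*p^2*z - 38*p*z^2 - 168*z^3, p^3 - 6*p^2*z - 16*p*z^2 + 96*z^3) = -p^2 + 2*p*z + 24*z^2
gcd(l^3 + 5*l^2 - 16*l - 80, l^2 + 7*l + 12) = l + 4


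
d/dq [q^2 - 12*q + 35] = 2*q - 12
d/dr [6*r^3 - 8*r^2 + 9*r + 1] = 18*r^2 - 16*r + 9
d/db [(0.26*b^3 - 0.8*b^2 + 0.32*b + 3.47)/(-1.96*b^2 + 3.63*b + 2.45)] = (-0.5096*b^4 + 1.8876*b^3 - 0.365799999999999*b^2 + 9.6824*b - 11.8121)/(3.8416*b^4 - 14.2296*b^3 + 3.5729*b^2 + 17.787*b + 6.0025)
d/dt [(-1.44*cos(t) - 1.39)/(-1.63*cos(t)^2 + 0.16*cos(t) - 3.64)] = (2.3472*cos(t)^2 + 4.5314*cos(t) - 5.464)*sin(t)/(2.6569*cos(t)^4 - 0.5216*cos(t)^3 + 11.892*cos(t)^2 - 1.1648*cos(t) + 13.2496)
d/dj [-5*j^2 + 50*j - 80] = 50 - 10*j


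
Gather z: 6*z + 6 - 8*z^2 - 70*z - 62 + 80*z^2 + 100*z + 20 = 72*z^2 + 36*z - 36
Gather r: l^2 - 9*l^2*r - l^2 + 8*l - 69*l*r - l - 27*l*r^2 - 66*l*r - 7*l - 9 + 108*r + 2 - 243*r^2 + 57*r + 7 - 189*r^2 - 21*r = r^2*(-27*l - 432) + r*(-9*l^2 - 135*l + 144)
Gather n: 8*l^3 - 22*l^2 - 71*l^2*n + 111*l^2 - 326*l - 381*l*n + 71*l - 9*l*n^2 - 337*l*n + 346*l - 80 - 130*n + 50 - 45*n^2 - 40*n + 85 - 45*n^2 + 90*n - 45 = 8*l^3 + 89*l^2 + 91*l + n^2*(-9*l - 90) + n*(-71*l^2 - 718*l - 80) + 10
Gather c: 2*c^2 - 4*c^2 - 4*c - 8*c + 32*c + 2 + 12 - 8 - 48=-2*c^2 + 20*c - 42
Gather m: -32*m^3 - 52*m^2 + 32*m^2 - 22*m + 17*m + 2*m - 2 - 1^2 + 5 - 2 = -32*m^3 - 20*m^2 - 3*m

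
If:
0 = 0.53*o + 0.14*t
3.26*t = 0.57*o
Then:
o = 0.00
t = 0.00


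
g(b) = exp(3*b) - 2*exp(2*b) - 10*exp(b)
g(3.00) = 7095.37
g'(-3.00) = -0.51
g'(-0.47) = -7.08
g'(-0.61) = -6.13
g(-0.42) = -7.15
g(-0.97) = -4.02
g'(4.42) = 1692886.78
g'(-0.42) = -7.45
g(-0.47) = -6.79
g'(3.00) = 22494.68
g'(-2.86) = -0.59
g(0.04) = -11.45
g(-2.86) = -0.58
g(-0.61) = -5.86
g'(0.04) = -11.36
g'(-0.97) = -4.20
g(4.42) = 559138.29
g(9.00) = 531916839632.68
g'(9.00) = 1595882000898.01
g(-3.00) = -0.50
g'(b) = 3*exp(3*b) - 4*exp(2*b) - 10*exp(b) = (3*exp(2*b) - 4*exp(b) - 10)*exp(b)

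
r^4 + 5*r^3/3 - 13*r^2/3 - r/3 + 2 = (r - 1)^2*(r + 2/3)*(r + 3)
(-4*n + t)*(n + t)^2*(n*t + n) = -4*n^4*t - 4*n^4 - 7*n^3*t^2 - 7*n^3*t - 2*n^2*t^3 - 2*n^2*t^2 + n*t^4 + n*t^3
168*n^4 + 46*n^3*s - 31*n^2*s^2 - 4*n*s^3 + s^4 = (-7*n + s)*(-3*n + s)*(2*n + s)*(4*n + s)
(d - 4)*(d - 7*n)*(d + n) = d^3 - 6*d^2*n - 4*d^2 - 7*d*n^2 + 24*d*n + 28*n^2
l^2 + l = l*(l + 1)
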